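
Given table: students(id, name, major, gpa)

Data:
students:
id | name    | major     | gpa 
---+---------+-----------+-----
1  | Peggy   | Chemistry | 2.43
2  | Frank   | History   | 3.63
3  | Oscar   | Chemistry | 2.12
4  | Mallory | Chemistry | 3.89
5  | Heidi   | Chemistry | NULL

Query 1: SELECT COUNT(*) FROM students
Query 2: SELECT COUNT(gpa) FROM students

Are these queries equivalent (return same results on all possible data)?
No, not equivalent

Query 1 returns: [(5,)]
Query 2 returns: [(4,)]

Reason: COUNT(*) includes NULLs, COUNT(column) excludes them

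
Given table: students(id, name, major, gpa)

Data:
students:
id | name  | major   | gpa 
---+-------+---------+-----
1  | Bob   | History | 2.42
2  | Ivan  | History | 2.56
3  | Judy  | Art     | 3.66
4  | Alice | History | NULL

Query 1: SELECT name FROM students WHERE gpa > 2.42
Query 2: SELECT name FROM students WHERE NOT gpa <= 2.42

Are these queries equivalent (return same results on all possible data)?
Yes, equivalent

Both queries return: [('Ivan',), ('Judy',)]

Reason: Both filter gpa > 2.42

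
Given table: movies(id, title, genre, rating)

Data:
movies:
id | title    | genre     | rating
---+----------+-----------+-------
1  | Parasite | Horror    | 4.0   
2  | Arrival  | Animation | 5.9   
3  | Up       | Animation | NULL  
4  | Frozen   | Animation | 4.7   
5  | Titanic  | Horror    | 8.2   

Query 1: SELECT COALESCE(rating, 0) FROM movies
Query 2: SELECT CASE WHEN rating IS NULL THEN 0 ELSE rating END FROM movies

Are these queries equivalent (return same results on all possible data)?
Yes, equivalent

Both queries return: [(0,), (4.0,), (4.7,), (5.9,), (8.2,)]

Reason: COALESCE vs CASE for NULL handling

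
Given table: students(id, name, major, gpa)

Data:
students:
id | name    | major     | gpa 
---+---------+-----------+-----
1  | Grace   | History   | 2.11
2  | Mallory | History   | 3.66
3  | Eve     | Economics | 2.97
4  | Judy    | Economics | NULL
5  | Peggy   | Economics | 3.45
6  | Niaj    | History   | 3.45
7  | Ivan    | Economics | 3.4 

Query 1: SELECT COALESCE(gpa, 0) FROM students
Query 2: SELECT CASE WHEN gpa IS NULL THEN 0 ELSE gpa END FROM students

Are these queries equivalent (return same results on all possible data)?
Yes, equivalent

Both queries return: [(0,), (2.11,), (2.97,), (3.4,), (3.45,), (3.45,), (3.66,)]

Reason: COALESCE vs CASE for NULL handling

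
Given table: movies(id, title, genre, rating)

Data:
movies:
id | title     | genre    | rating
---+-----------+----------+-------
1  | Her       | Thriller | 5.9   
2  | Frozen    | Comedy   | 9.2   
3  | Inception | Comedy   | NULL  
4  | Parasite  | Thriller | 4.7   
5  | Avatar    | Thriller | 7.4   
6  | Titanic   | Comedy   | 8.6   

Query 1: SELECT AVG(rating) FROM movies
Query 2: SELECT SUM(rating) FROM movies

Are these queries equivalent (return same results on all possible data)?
No, not equivalent

Query 1 returns: [(7.159999999999999,)]
Query 2 returns: [(35.8,)]

Reason: AVG vs SUM give different aggregate values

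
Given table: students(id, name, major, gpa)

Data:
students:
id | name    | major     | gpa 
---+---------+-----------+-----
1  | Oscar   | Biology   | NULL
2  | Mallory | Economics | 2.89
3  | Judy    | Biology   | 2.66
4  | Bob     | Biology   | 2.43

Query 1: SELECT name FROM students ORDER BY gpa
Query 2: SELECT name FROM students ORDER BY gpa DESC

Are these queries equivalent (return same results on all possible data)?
No, not equivalent

Query 1 returns: [('Oscar',), ('Bob',), ('Judy',), ('Mallory',)]
Query 2 returns: [('Mallory',), ('Judy',), ('Bob',), ('Oscar',)]

Reason: ASC vs DESC gives opposite ordering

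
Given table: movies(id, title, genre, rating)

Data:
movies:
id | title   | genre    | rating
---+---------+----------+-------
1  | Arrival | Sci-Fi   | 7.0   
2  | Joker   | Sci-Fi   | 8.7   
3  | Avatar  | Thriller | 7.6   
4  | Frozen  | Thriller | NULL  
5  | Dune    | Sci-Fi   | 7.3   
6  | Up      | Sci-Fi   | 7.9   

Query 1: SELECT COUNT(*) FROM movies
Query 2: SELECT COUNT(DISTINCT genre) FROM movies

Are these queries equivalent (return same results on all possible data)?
No, not equivalent

Query 1 returns: [(6,)]
Query 2 returns: [(2,)]

Reason: COUNT(*) counts rows, COUNT(DISTINCT genre) counts unique genres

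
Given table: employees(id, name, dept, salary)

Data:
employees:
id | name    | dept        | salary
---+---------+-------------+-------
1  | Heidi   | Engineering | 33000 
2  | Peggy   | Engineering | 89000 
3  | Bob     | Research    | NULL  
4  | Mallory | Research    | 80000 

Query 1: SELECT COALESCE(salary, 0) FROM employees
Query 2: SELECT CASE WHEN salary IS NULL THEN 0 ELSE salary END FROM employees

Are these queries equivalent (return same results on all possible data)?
Yes, equivalent

Both queries return: [(0,), (33000,), (80000,), (89000,)]

Reason: COALESCE vs CASE for NULL handling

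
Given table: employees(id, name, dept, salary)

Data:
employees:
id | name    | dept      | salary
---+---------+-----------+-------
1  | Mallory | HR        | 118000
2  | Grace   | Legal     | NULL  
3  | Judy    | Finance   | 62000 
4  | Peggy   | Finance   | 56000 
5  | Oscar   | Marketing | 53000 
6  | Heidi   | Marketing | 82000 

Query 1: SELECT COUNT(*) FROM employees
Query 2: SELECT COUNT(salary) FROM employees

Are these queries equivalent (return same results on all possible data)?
No, not equivalent

Query 1 returns: [(6,)]
Query 2 returns: [(5,)]

Reason: COUNT(*) includes NULLs, COUNT(column) excludes them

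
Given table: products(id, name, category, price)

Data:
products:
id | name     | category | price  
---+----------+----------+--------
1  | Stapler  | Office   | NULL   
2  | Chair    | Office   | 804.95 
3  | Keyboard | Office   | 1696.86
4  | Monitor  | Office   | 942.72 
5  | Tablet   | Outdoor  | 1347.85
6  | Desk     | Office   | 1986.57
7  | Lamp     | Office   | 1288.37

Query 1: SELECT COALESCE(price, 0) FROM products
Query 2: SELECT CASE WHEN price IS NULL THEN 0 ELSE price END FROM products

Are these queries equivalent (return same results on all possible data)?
Yes, equivalent

Both queries return: [(0,), (804.95,), (942.72,), (1288.37,), (1347.85,), (1696.86,), (1986.57,)]

Reason: COALESCE vs CASE for NULL handling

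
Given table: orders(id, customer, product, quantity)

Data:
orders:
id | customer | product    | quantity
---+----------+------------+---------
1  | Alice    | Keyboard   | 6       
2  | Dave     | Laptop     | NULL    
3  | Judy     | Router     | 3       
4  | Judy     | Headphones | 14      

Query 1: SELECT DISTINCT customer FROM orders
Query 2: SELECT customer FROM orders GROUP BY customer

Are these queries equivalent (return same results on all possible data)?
Yes, equivalent

Both queries return: [('Alice',), ('Dave',), ('Judy',)]

Reason: Both get unique customers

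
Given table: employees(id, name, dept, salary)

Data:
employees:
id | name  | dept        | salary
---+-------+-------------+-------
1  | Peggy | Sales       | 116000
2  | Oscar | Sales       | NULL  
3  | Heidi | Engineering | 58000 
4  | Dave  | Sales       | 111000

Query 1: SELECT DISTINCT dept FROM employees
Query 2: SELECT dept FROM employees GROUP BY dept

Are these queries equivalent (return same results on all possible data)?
Yes, equivalent

Both queries return: [('Engineering',), ('Sales',)]

Reason: Both get unique depts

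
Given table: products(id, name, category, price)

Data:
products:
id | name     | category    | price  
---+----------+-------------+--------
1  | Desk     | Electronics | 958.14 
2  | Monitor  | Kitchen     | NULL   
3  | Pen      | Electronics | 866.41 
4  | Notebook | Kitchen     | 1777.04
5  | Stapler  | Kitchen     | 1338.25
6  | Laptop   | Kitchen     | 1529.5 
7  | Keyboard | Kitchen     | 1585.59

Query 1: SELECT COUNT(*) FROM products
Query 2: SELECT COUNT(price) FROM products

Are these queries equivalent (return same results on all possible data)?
No, not equivalent

Query 1 returns: [(7,)]
Query 2 returns: [(6,)]

Reason: COUNT(*) includes NULLs, COUNT(column) excludes them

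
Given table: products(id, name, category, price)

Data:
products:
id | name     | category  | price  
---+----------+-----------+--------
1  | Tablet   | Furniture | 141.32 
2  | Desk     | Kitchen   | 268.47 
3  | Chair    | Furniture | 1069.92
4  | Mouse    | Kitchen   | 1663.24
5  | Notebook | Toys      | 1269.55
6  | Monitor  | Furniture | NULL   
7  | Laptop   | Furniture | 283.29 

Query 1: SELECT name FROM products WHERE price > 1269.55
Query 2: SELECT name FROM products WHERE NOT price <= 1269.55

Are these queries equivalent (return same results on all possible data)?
Yes, equivalent

Both queries return: [('Mouse',)]

Reason: Both filter price > 1269.55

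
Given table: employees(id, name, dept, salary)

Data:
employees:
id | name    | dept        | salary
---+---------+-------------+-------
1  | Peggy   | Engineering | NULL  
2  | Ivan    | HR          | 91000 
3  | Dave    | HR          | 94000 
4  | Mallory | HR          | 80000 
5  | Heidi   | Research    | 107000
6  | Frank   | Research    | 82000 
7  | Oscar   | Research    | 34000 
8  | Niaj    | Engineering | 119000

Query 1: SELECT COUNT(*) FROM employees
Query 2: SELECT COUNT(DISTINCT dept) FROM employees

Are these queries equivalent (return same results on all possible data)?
No, not equivalent

Query 1 returns: [(8,)]
Query 2 returns: [(3,)]

Reason: COUNT(*) counts rows, COUNT(DISTINCT dept) counts unique depts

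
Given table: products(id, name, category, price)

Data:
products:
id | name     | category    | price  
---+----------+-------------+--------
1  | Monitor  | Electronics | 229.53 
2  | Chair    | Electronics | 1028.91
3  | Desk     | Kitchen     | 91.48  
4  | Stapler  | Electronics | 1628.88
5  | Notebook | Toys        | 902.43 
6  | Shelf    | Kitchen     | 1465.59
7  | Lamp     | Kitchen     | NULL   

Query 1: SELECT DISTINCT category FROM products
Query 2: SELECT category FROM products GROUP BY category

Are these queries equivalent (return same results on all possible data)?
Yes, equivalent

Both queries return: [('Electronics',), ('Kitchen',), ('Toys',)]

Reason: Both get unique categorys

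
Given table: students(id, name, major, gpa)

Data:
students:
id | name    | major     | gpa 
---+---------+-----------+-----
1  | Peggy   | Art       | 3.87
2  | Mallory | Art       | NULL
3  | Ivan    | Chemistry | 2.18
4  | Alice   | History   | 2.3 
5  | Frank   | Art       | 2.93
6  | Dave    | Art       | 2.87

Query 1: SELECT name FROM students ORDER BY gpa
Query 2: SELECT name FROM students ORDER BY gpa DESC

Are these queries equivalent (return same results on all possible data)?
No, not equivalent

Query 1 returns: [('Mallory',), ('Ivan',), ('Alice',), ('Dave',), ('Frank',), ('Peggy',)]
Query 2 returns: [('Peggy',), ('Frank',), ('Dave',), ('Alice',), ('Ivan',), ('Mallory',)]

Reason: ASC vs DESC gives opposite ordering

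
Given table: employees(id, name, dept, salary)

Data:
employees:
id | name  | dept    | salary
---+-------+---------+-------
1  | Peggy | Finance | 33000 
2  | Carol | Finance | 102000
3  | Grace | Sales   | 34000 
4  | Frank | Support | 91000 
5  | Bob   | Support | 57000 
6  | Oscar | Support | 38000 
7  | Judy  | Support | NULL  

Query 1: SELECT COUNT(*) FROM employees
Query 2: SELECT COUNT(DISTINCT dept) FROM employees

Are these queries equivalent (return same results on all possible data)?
No, not equivalent

Query 1 returns: [(7,)]
Query 2 returns: [(3,)]

Reason: COUNT(*) counts rows, COUNT(DISTINCT dept) counts unique depts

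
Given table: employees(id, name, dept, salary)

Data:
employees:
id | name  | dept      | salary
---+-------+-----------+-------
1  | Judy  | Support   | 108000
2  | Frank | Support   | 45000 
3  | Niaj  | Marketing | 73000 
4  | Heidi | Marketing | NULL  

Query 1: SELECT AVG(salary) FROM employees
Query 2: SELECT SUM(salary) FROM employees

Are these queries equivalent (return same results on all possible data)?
No, not equivalent

Query 1 returns: [(75333.33333333333,)]
Query 2 returns: [(226000,)]

Reason: AVG vs SUM give different aggregate values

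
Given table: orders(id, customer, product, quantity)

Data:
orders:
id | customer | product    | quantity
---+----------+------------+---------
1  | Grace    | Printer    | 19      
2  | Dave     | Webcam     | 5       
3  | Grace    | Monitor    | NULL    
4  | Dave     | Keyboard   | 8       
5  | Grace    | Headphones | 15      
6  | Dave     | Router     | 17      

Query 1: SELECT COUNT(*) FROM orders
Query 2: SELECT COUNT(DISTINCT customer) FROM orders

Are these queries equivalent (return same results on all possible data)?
No, not equivalent

Query 1 returns: [(6,)]
Query 2 returns: [(2,)]

Reason: COUNT(*) counts rows, COUNT(DISTINCT customer) counts unique customers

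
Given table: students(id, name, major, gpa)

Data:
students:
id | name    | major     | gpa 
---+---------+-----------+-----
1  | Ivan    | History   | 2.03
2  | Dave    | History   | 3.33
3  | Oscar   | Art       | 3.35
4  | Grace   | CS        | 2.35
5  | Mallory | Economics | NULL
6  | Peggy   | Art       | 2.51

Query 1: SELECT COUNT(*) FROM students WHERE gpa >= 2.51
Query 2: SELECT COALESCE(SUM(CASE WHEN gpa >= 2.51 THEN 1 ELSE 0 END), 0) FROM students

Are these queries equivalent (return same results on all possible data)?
Yes, equivalent

Both queries return: [(3,)]

Reason: COUNT with WHERE vs conditional SUM (COALESCE handles empty-table NULL)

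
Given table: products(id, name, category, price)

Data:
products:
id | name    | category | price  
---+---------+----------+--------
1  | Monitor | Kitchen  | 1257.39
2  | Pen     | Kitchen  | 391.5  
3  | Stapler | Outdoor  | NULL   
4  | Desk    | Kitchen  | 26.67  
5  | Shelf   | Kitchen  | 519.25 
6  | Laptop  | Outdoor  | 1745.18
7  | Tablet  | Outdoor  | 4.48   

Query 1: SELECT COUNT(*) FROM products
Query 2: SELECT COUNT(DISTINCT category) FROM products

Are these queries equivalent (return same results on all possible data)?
No, not equivalent

Query 1 returns: [(7,)]
Query 2 returns: [(2,)]

Reason: COUNT(*) counts rows, COUNT(DISTINCT category) counts unique categorys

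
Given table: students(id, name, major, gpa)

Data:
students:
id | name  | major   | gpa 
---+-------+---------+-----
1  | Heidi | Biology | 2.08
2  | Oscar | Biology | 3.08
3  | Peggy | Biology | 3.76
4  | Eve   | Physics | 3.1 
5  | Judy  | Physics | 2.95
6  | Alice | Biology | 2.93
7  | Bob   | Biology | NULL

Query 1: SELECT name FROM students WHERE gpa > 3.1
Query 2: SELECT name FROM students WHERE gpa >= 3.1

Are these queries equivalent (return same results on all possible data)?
No, not equivalent

Query 1 returns: [('Peggy',)]
Query 2 returns: [('Peggy',), ('Eve',)]

Reason: > vs >= gives different results when gpa = 3.1 exists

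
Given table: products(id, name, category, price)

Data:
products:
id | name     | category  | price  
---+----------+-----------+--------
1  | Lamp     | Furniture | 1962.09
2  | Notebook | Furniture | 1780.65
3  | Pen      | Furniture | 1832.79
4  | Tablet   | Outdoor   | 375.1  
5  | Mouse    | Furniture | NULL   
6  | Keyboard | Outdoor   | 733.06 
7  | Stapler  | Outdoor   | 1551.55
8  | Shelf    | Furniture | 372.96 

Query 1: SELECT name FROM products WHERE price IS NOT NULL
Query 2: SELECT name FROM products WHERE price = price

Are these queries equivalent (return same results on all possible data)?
Yes, equivalent

Both queries return: [('Keyboard',), ('Lamp',), ('Notebook',), ('Pen',), ('Shelf',), ('Stapler',), ('Tablet',)]

Reason: IS NOT NULL vs self-equality (both exclude NULLs)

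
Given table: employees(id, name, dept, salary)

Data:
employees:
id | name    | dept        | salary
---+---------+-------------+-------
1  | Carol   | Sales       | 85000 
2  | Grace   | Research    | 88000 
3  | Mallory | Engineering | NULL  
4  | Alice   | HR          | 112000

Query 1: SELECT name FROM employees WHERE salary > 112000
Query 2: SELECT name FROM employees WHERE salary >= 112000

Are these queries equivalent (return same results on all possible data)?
No, not equivalent

Query 1 returns: []
Query 2 returns: [('Alice',)]

Reason: > vs >= gives different results when salary = 112000 exists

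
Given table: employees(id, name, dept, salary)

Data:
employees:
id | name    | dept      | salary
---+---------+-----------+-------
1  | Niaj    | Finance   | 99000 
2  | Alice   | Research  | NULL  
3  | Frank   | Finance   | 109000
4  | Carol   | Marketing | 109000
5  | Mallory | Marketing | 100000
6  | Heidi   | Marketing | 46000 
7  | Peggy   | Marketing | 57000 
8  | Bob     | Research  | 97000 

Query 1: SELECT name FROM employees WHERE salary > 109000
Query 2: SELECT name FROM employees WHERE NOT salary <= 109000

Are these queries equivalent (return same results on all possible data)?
Yes, equivalent

Both queries return: []

Reason: Both filter salary > 109000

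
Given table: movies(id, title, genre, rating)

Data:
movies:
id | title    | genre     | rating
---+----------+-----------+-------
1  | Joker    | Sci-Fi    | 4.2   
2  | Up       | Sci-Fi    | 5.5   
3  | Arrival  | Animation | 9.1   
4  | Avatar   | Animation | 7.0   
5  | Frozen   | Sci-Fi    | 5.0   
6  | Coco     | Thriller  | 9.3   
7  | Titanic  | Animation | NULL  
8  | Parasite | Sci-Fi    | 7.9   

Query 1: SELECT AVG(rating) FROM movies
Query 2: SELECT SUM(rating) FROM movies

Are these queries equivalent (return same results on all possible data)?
No, not equivalent

Query 1 returns: [(6.857142857142857,)]
Query 2 returns: [(48.0,)]

Reason: AVG vs SUM give different aggregate values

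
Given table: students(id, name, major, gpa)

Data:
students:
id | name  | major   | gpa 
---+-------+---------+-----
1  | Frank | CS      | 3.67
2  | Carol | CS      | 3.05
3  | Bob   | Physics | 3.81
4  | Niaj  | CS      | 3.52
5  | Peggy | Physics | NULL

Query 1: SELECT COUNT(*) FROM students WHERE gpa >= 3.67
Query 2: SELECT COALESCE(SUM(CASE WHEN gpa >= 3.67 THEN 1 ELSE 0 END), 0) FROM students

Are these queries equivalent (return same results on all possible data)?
Yes, equivalent

Both queries return: [(2,)]

Reason: COUNT with WHERE vs conditional SUM (COALESCE handles empty-table NULL)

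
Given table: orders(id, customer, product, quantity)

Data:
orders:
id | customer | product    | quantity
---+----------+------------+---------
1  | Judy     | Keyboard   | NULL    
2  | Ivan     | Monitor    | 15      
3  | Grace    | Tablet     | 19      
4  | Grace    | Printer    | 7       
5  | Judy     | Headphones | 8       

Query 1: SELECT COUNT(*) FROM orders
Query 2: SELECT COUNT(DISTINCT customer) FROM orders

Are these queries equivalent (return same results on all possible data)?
No, not equivalent

Query 1 returns: [(5,)]
Query 2 returns: [(3,)]

Reason: COUNT(*) counts rows, COUNT(DISTINCT customer) counts unique customers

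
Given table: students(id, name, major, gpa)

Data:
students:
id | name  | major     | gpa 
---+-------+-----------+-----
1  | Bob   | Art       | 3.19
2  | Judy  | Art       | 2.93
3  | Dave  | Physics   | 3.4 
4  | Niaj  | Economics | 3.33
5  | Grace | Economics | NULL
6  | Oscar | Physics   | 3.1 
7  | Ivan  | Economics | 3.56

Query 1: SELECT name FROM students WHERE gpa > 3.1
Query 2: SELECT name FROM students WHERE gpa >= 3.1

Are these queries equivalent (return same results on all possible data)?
No, not equivalent

Query 1 returns: [('Bob',), ('Dave',), ('Niaj',), ('Ivan',)]
Query 2 returns: [('Bob',), ('Dave',), ('Niaj',), ('Oscar',), ('Ivan',)]

Reason: > vs >= gives different results when gpa = 3.1 exists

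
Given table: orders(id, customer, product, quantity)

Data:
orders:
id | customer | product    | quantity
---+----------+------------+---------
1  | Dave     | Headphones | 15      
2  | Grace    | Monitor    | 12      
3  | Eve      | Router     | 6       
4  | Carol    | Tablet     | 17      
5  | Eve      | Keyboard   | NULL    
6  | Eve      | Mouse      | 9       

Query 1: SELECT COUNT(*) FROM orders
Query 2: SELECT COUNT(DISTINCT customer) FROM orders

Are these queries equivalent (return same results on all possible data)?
No, not equivalent

Query 1 returns: [(6,)]
Query 2 returns: [(4,)]

Reason: COUNT(*) counts rows, COUNT(DISTINCT customer) counts unique customers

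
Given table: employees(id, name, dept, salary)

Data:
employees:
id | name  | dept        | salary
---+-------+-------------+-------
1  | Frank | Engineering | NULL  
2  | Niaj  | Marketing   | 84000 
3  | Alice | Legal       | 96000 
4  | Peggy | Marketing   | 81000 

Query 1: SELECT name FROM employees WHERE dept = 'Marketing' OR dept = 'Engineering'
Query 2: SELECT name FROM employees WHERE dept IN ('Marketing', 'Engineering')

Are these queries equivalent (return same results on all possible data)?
Yes, equivalent

Both queries return: [('Frank',), ('Niaj',), ('Peggy',)]

Reason: OR vs IN are equivalent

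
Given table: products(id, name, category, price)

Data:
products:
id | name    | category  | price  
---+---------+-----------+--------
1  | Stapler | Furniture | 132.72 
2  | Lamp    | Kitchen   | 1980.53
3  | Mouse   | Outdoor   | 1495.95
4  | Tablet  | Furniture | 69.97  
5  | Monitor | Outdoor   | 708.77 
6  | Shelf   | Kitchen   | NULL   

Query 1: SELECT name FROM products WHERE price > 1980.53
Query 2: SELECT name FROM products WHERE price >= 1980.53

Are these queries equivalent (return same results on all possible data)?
No, not equivalent

Query 1 returns: []
Query 2 returns: [('Lamp',)]

Reason: > vs >= gives different results when price = 1980.53 exists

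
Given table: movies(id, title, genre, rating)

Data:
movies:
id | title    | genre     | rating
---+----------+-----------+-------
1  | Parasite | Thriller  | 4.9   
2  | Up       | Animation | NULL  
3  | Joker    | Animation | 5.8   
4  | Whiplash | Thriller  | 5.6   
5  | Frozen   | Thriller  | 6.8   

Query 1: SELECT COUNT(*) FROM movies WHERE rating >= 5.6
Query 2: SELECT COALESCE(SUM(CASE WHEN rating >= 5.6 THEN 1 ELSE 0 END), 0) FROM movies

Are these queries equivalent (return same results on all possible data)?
Yes, equivalent

Both queries return: [(3,)]

Reason: COUNT with WHERE vs conditional SUM (COALESCE handles empty-table NULL)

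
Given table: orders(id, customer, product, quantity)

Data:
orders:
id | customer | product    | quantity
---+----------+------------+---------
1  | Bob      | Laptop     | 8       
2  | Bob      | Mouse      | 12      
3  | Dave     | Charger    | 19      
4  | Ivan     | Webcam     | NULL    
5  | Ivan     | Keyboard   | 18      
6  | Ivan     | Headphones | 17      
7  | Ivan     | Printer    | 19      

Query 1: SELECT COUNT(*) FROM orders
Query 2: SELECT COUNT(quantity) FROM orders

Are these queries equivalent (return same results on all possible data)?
No, not equivalent

Query 1 returns: [(7,)]
Query 2 returns: [(6,)]

Reason: COUNT(*) includes NULLs, COUNT(column) excludes them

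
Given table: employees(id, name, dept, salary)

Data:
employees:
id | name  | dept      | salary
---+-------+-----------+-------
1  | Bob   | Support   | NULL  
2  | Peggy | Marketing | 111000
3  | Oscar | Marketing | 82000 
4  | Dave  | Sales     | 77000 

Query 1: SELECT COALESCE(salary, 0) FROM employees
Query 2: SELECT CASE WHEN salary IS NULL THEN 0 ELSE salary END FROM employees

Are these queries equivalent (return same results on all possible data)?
Yes, equivalent

Both queries return: [(0,), (77000,), (82000,), (111000,)]

Reason: COALESCE vs CASE for NULL handling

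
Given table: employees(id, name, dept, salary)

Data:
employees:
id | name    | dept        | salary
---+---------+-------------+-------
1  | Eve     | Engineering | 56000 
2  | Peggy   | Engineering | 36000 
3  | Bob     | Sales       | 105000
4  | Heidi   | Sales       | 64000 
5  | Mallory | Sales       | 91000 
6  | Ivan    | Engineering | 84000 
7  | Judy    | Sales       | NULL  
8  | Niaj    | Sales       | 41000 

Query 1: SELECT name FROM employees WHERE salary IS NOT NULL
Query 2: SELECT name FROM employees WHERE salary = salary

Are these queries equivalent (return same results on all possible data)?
Yes, equivalent

Both queries return: [('Bob',), ('Eve',), ('Heidi',), ('Ivan',), ('Mallory',), ('Niaj',), ('Peggy',)]

Reason: IS NOT NULL vs self-equality (both exclude NULLs)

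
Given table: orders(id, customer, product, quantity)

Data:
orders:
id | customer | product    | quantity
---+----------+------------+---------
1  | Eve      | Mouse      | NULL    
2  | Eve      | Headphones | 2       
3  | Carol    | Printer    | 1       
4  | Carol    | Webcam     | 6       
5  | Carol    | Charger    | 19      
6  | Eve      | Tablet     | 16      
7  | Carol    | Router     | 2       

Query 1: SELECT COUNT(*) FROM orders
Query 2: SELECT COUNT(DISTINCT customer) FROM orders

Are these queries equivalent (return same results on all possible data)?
No, not equivalent

Query 1 returns: [(7,)]
Query 2 returns: [(2,)]

Reason: COUNT(*) counts rows, COUNT(DISTINCT customer) counts unique customers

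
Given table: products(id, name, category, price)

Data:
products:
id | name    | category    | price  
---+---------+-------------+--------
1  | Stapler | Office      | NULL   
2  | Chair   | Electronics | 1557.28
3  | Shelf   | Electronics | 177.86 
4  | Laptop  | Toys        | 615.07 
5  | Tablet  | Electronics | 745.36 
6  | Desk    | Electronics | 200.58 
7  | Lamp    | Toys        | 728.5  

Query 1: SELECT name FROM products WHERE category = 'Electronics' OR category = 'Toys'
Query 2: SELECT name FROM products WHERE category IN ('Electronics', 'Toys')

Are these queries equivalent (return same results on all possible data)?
Yes, equivalent

Both queries return: [('Chair',), ('Desk',), ('Lamp',), ('Laptop',), ('Shelf',), ('Tablet',)]

Reason: OR vs IN are equivalent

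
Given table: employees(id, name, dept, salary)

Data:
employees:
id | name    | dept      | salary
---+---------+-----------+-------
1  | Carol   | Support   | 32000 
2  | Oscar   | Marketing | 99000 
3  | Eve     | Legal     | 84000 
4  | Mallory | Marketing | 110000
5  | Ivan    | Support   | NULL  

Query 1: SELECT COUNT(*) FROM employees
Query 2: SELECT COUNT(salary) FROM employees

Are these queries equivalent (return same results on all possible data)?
No, not equivalent

Query 1 returns: [(5,)]
Query 2 returns: [(4,)]

Reason: COUNT(*) includes NULLs, COUNT(column) excludes them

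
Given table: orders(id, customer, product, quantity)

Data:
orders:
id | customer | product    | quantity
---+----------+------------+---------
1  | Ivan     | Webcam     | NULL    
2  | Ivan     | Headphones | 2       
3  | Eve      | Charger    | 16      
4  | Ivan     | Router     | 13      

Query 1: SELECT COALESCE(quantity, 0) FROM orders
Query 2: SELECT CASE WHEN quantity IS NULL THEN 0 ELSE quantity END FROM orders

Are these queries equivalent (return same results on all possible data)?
Yes, equivalent

Both queries return: [(0,), (2,), (13,), (16,)]

Reason: COALESCE vs CASE for NULL handling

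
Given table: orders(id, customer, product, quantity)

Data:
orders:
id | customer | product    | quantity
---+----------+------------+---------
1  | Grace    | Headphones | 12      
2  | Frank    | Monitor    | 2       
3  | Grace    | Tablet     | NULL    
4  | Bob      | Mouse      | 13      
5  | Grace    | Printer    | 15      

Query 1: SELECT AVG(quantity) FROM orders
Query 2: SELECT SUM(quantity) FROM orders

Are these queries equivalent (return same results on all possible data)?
No, not equivalent

Query 1 returns: [(10.5,)]
Query 2 returns: [(42,)]

Reason: AVG vs SUM give different aggregate values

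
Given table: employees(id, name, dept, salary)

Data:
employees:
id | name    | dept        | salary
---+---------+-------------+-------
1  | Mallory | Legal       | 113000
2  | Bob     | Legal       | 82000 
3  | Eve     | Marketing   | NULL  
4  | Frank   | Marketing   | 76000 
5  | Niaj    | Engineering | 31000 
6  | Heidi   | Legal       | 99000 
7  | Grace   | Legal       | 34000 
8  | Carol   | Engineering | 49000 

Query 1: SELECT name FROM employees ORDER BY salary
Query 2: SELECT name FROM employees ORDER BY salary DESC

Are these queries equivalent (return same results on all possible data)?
No, not equivalent

Query 1 returns: [('Eve',), ('Niaj',), ('Grace',), ('Carol',), ('Frank',), ('Bob',), ('Heidi',), ('Mallory',)]
Query 2 returns: [('Mallory',), ('Heidi',), ('Bob',), ('Frank',), ('Carol',), ('Grace',), ('Niaj',), ('Eve',)]

Reason: ASC vs DESC gives opposite ordering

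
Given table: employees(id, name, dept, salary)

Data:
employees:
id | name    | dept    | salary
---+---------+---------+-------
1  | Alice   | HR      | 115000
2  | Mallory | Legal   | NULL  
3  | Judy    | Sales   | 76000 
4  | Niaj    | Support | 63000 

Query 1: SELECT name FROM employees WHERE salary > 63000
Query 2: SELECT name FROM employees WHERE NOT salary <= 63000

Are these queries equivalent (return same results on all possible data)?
Yes, equivalent

Both queries return: [('Alice',), ('Judy',)]

Reason: Both filter salary > 63000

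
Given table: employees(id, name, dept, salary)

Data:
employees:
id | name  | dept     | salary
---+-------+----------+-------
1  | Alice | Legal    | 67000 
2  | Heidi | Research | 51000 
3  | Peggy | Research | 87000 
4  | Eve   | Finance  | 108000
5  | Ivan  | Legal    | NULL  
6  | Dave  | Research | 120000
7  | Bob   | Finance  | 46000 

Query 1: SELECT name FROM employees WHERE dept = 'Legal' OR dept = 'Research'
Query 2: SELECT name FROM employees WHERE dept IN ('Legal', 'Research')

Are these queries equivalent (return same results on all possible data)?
Yes, equivalent

Both queries return: [('Alice',), ('Dave',), ('Heidi',), ('Ivan',), ('Peggy',)]

Reason: OR vs IN are equivalent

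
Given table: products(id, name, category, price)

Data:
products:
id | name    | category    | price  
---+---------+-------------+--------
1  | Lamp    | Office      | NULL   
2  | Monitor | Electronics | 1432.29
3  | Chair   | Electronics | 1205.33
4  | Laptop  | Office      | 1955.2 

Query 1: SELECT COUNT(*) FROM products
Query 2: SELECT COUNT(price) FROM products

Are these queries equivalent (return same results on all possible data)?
No, not equivalent

Query 1 returns: [(4,)]
Query 2 returns: [(3,)]

Reason: COUNT(*) includes NULLs, COUNT(column) excludes them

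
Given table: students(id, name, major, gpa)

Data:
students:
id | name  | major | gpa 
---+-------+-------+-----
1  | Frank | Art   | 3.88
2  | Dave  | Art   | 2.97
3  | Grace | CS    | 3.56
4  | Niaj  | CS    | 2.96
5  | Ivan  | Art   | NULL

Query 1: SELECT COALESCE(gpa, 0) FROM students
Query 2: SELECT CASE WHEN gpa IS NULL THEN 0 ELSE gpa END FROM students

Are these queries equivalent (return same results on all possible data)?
Yes, equivalent

Both queries return: [(0,), (2.96,), (2.97,), (3.56,), (3.88,)]

Reason: COALESCE vs CASE for NULL handling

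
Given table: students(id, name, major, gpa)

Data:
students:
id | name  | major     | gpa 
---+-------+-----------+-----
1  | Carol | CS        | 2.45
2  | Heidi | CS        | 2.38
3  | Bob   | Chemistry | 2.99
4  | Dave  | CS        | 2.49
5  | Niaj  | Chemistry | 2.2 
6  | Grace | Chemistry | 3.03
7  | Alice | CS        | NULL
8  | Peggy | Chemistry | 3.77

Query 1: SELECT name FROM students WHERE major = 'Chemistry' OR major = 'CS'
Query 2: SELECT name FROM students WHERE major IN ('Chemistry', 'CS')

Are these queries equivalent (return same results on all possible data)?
Yes, equivalent

Both queries return: [('Alice',), ('Bob',), ('Carol',), ('Dave',), ('Grace',), ('Heidi',), ('Niaj',), ('Peggy',)]

Reason: OR vs IN are equivalent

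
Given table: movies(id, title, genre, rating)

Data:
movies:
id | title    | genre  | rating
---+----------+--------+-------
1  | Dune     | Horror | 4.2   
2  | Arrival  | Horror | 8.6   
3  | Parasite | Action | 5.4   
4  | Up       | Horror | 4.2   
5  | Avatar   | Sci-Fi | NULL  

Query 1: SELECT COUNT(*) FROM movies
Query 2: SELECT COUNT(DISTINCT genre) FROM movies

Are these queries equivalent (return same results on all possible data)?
No, not equivalent

Query 1 returns: [(5,)]
Query 2 returns: [(3,)]

Reason: COUNT(*) counts rows, COUNT(DISTINCT genre) counts unique genres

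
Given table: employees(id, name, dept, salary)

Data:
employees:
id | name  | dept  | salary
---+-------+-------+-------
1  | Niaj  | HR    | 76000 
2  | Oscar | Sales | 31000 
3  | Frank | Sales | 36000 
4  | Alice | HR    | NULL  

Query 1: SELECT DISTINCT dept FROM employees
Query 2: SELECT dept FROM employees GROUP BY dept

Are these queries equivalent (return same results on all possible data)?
Yes, equivalent

Both queries return: [('HR',), ('Sales',)]

Reason: Both get unique depts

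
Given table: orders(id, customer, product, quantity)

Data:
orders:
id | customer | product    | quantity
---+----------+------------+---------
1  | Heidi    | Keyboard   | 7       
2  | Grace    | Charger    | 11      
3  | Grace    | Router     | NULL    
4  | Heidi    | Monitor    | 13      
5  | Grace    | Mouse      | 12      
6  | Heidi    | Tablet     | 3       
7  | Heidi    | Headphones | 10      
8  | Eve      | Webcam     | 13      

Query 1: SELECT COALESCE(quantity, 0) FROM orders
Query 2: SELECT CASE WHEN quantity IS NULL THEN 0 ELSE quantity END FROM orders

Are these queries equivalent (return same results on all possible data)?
Yes, equivalent

Both queries return: [(0,), (3,), (7,), (10,), (11,), (12,), (13,), (13,)]

Reason: COALESCE vs CASE for NULL handling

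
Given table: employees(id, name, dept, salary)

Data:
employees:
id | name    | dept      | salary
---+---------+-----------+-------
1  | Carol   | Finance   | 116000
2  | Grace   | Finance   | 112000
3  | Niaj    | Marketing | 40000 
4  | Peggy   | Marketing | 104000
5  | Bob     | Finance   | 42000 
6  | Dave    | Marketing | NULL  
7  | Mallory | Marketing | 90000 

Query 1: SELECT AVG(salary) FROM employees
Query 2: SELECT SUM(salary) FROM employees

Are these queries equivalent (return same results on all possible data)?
No, not equivalent

Query 1 returns: [(84000.0,)]
Query 2 returns: [(504000,)]

Reason: AVG vs SUM give different aggregate values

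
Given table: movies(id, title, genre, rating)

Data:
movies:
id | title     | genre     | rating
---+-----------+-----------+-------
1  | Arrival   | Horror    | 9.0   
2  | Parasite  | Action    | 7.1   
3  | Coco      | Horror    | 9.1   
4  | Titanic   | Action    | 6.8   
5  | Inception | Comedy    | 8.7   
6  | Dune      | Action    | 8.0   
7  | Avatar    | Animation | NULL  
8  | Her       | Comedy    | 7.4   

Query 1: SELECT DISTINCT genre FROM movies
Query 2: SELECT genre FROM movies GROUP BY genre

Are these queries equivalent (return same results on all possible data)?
Yes, equivalent

Both queries return: [('Action',), ('Animation',), ('Comedy',), ('Horror',)]

Reason: Both get unique genres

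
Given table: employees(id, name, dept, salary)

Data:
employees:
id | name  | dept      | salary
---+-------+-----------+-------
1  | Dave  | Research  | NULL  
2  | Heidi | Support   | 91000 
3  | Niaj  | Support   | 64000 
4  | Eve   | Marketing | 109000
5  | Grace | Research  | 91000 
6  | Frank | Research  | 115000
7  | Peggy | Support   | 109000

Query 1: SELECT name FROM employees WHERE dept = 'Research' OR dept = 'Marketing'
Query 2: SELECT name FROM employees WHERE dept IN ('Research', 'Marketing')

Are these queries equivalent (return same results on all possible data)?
Yes, equivalent

Both queries return: [('Dave',), ('Eve',), ('Frank',), ('Grace',)]

Reason: OR vs IN are equivalent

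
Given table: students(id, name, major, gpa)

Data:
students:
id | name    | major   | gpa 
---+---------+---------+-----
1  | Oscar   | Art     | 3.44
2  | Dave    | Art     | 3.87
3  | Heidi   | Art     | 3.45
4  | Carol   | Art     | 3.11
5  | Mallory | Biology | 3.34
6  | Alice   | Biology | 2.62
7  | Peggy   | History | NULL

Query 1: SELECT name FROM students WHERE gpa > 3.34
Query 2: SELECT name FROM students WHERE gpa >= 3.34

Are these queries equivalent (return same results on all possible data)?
No, not equivalent

Query 1 returns: [('Oscar',), ('Dave',), ('Heidi',)]
Query 2 returns: [('Oscar',), ('Dave',), ('Heidi',), ('Mallory',)]

Reason: > vs >= gives different results when gpa = 3.34 exists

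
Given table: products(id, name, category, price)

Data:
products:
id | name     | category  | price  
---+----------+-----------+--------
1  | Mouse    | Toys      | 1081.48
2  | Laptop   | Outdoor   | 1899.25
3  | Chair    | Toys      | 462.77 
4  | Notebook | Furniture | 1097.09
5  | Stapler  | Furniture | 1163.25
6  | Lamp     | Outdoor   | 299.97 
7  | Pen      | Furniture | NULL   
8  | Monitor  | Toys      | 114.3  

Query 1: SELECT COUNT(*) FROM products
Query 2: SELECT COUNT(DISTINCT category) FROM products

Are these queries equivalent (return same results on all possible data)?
No, not equivalent

Query 1 returns: [(8,)]
Query 2 returns: [(3,)]

Reason: COUNT(*) counts rows, COUNT(DISTINCT category) counts unique categorys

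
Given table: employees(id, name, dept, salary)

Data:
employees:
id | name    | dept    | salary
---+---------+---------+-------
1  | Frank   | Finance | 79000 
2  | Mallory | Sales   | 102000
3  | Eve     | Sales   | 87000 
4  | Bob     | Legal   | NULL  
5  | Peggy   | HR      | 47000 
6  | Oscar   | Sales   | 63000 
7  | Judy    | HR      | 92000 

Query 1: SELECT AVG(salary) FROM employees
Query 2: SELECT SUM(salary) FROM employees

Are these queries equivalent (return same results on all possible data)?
No, not equivalent

Query 1 returns: [(78333.33333333333,)]
Query 2 returns: [(470000,)]

Reason: AVG vs SUM give different aggregate values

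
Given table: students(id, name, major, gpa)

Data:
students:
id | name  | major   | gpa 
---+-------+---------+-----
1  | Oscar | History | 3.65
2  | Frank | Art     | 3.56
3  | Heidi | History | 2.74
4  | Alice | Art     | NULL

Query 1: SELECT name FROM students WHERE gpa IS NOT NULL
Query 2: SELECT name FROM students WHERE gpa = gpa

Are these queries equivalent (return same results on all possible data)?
Yes, equivalent

Both queries return: [('Frank',), ('Heidi',), ('Oscar',)]

Reason: IS NOT NULL vs self-equality (both exclude NULLs)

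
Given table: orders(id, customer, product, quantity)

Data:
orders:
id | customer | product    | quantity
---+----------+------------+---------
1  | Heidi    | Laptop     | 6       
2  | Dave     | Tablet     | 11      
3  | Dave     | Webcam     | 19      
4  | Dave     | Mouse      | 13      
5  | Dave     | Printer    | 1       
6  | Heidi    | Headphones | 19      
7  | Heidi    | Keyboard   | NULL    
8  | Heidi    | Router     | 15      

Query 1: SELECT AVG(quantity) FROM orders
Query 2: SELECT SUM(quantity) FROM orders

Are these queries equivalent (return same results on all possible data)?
No, not equivalent

Query 1 returns: [(12.0,)]
Query 2 returns: [(84,)]

Reason: AVG vs SUM give different aggregate values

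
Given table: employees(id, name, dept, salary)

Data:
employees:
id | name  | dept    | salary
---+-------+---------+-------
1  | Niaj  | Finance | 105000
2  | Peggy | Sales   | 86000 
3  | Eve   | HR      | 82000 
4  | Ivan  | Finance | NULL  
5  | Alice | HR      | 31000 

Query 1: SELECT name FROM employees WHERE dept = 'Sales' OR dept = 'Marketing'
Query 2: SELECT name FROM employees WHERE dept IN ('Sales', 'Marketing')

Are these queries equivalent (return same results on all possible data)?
Yes, equivalent

Both queries return: [('Peggy',)]

Reason: OR vs IN are equivalent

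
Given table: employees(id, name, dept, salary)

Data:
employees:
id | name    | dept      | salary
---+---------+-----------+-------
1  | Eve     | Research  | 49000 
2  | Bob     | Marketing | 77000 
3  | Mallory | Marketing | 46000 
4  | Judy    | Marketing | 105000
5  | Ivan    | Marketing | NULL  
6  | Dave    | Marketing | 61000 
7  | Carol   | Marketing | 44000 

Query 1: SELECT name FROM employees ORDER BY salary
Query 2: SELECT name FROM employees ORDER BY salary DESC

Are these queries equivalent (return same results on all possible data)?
No, not equivalent

Query 1 returns: [('Ivan',), ('Carol',), ('Mallory',), ('Eve',), ('Dave',), ('Bob',), ('Judy',)]
Query 2 returns: [('Judy',), ('Bob',), ('Dave',), ('Eve',), ('Mallory',), ('Carol',), ('Ivan',)]

Reason: ASC vs DESC gives opposite ordering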